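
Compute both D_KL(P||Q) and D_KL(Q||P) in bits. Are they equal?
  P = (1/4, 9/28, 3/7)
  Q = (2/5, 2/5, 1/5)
D_KL(P||Q) = 0.2003, D_KL(Q||P) = 0.1775

KL divergence is not symmetric: D_KL(P||Q) ≠ D_KL(Q||P) in general.

D_KL(P||Q) = 0.2003 bits
D_KL(Q||P) = 0.1775 bits

No, they are not equal!

This asymmetry is why KL divergence is not a true distance metric.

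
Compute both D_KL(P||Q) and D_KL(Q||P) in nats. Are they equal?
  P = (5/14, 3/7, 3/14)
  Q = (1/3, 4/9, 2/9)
D_KL(P||Q) = 0.0013, D_KL(Q||P) = 0.0012

KL divergence is not symmetric: D_KL(P||Q) ≠ D_KL(Q||P) in general.

D_KL(P||Q) = 0.0013 nats
D_KL(Q||P) = 0.0012 nats

No, they are not equal!

This asymmetry is why KL divergence is not a true distance metric.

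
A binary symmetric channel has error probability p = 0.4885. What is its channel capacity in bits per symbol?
0.0004 bits

For a binary symmetric channel (BSC) with error probability p:
Capacity C = 1 - H(p) bits per symbol

where H(p) = -p log₂(p) - (1-p) log₂(1-p) is the binary entropy function.

H(0.4885) = 0.9996 bits
C = 1 - 0.9996 = 0.0004 bits per symbol

This means we can reliably transmit up to 0.0004 bits of information per channel use.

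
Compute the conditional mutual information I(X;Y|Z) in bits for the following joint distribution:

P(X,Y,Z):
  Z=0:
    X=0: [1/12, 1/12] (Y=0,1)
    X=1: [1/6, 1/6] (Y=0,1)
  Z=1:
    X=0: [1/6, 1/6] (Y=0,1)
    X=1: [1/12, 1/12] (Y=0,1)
0.0000 bits

Conditional mutual information: I(X;Y|Z) = H(X|Z) + H(Y|Z) - H(X,Y|Z)

H(Z) = 1.0000
H(X,Z) = 1.9183 → H(X|Z) = 0.9183
H(Y,Z) = 2.0000 → H(Y|Z) = 1.0000
H(X,Y,Z) = 2.9183 → H(X,Y|Z) = 1.9183

I(X;Y|Z) = 0.9183 + 1.0000 - 1.9183 = 0.0000 bits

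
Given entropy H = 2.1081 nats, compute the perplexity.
8.2326

Perplexity is e^H (or exp(H) for natural log).

H = 2.1081 nats
Perplexity = e^2.1081 = 8.2326

Interpretation: The model's uncertainty is equivalent to choosing uniformly among 8.2 options.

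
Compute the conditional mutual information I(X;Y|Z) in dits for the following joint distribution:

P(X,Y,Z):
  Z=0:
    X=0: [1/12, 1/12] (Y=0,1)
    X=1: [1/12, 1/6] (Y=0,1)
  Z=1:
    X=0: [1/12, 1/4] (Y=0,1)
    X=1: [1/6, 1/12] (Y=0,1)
0.0250 dits

Conditional mutual information: I(X;Y|Z) = H(X|Z) + H(Y|Z) - H(X,Y|Z)

H(Z) = 0.2950
H(X,Z) = 0.5898 → H(X|Z) = 0.2948
H(Y,Z) = 0.5898 → H(Y|Z) = 0.2948
H(X,Y,Z) = 0.8596 → H(X,Y|Z) = 0.5646

I(X;Y|Z) = 0.2948 + 0.2948 - 0.5646 = 0.0250 dits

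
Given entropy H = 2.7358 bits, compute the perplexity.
6.6613

Perplexity is 2^H (or exp(H) for natural log).

H = 2.7358 bits
Perplexity = 2^2.7358 = 6.6613

Interpretation: The model's uncertainty is equivalent to choosing uniformly among 6.7 options.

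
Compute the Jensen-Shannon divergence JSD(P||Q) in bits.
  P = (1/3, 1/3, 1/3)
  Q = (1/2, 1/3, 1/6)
0.0325 bits

Jensen-Shannon divergence is:
JSD(P||Q) = 0.5 × D_KL(P||M) + 0.5 × D_KL(Q||M)
where M = 0.5 × (P + Q) is the mixture distribution.

M = 0.5 × (1/3, 1/3, 1/3) + 0.5 × (1/2, 1/3, 1/6) = (5/12, 1/3, 1/4)

D_KL(P||M) = 0.0310 bits
D_KL(Q||M) = 0.0340 bits

JSD(P||Q) = 0.5 × 0.0310 + 0.5 × 0.0340 = 0.0325 bits

Unlike KL divergence, JSD is symmetric and bounded: 0 ≤ JSD ≤ log(2).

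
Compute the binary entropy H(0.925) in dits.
0.1157 dits

The binary entropy function is:
H(p) = -p log(p) - (1-p) log(1-p)

H(0.925) = -0.925 × log_10(0.925) - 0.075 × log_10(0.075)
H(0.925) = 0.1157 dits

Note: Binary entropy is maximized at p=0.5 (H=1 bit) and minimized at p=0 or p=1 (H=0).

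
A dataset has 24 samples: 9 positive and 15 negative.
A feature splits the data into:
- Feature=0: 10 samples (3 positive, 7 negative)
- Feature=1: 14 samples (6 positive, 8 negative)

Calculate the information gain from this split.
0.0125 bits

Information Gain = H(Y) - H(Y|Feature)

Before split:
P(positive) = 9/24 = 0.3750
H(Y) = 0.9544 bits

After split:
Feature=0: H = 0.8813 bits (weight = 10/24)
Feature=1: H = 0.9852 bits (weight = 14/24)
H(Y|Feature) = (10/24)×0.8813 + (14/24)×0.9852 = 0.9419 bits

Information Gain = 0.9544 - 0.9419 = 0.0125 bits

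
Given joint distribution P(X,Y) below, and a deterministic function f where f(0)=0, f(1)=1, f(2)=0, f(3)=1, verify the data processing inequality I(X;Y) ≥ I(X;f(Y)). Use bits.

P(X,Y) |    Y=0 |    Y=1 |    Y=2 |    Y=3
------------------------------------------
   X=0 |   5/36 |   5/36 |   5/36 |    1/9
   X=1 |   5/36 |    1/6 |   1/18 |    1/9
I(X;Y) = 0.0262, I(X;f(Y)) = 0.0095, inequality holds: 0.0262 ≥ 0.0095

Data Processing Inequality: For any Markov chain X → Y → Z, we have I(X;Y) ≥ I(X;Z).

Here Z = f(Y) is a deterministic function of Y, forming X → Y → Z.

Original I(X;Y) = 0.0262 bits

After applying f:
P(X,Z) where Z=f(Y):
- P(X,Z=0) = P(X,Y=0) + P(X,Y=2)
- P(X,Z=1) = P(X,Y=1) + P(X,Y=3)

I(X;Z) = I(X;f(Y)) = 0.0095 bits

Verification: 0.0262 ≥ 0.0095 ✓

Information cannot be created by processing; the function f can only lose information about X.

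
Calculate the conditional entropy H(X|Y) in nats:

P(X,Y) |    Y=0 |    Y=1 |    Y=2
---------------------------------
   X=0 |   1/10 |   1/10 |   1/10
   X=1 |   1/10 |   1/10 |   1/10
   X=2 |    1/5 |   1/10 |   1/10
1.0751 nats

Using the chain rule: H(X|Y) = H(X,Y) - H(Y)

First, compute H(X,Y) = 2.1640 nats

Marginal P(Y) = (2/5, 3/10, 3/10)
H(Y) = 1.0889 nats

H(X|Y) = H(X,Y) - H(Y) = 2.1640 - 1.0889 = 1.0751 nats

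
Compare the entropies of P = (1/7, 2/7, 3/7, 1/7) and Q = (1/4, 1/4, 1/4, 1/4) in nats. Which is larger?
Q

Computing entropies in nats:
H(P) = 1.2770
H(Q) = 1.3863

Distribution Q has higher entropy.

Intuition: The distribution closer to uniform (more spread out) has higher entropy.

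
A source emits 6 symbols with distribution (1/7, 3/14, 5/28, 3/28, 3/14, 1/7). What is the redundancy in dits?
0.0124 dits

Redundancy measures how far a source is from maximum entropy:
R = H_max - H(X)

Maximum entropy for 6 symbols: H_max = log_10(6) = 0.7782 dits
Actual entropy: H(X) = 0.7657 dits
Redundancy: R = 0.7782 - 0.7657 = 0.0124 dits

This redundancy represents potential for compression: the source could be compressed by 0.0124 dits per symbol.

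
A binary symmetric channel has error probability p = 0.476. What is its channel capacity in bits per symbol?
0.0017 bits

For a binary symmetric channel (BSC) with error probability p:
Capacity C = 1 - H(p) bits per symbol

where H(p) = -p log₂(p) - (1-p) log₂(1-p) is the binary entropy function.

H(0.476) = 0.9983 bits
C = 1 - 0.9983 = 0.0017 bits per symbol

This means we can reliably transmit up to 0.0017 bits of information per channel use.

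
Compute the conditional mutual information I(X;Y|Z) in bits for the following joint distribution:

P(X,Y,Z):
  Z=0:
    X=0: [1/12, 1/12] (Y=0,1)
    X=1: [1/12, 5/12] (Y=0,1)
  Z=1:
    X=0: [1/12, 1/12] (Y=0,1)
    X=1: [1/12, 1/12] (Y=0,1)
0.0492 bits

Conditional mutual information: I(X;Y|Z) = H(X|Z) + H(Y|Z) - H(X,Y|Z)

H(Z) = 0.9183
H(X,Z) = 1.7925 → H(X|Z) = 0.8742
H(Y,Z) = 1.7925 → H(Y|Z) = 0.8742
H(X,Y,Z) = 2.6175 → H(X,Y|Z) = 1.6992

I(X;Y|Z) = 0.8742 + 0.8742 - 1.6992 = 0.0492 bits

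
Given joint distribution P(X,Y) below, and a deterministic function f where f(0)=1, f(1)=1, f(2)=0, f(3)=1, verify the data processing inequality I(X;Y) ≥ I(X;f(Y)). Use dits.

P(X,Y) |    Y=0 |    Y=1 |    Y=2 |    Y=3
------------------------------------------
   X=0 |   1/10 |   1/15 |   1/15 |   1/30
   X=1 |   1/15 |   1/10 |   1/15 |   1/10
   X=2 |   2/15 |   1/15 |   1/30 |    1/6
I(X;Y) = 0.0253, I(X;f(Y)) = 0.0083, inequality holds: 0.0253 ≥ 0.0083

Data Processing Inequality: For any Markov chain X → Y → Z, we have I(X;Y) ≥ I(X;Z).

Here Z = f(Y) is a deterministic function of Y, forming X → Y → Z.

Original I(X;Y) = 0.0253 dits

After applying f:
P(X,Z) where Z=f(Y):
- P(X,Z=0) = P(X,Y=2)
- P(X,Z=1) = P(X,Y=0) + P(X,Y=1) + P(X,Y=3)

I(X;Z) = I(X;f(Y)) = 0.0083 dits

Verification: 0.0253 ≥ 0.0083 ✓

Information cannot be created by processing; the function f can only lose information about X.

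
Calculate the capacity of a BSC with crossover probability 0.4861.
0.0006 bits

For a binary symmetric channel (BSC) with error probability p:
Capacity C = 1 - H(p) bits per symbol

where H(p) = -p log₂(p) - (1-p) log₂(1-p) is the binary entropy function.

H(0.4861) = 0.9994 bits
C = 1 - 0.9994 = 0.0006 bits per symbol

This means we can reliably transmit up to 0.0006 bits of information per channel use.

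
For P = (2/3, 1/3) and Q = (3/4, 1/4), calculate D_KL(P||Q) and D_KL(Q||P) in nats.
D_KL(P||Q) = 0.0174, D_KL(Q||P) = 0.0164

KL divergence is not symmetric: D_KL(P||Q) ≠ D_KL(Q||P) in general.

D_KL(P||Q) = 0.0174 nats
D_KL(Q||P) = 0.0164 nats

No, they are not equal!

This asymmetry is why KL divergence is not a true distance metric.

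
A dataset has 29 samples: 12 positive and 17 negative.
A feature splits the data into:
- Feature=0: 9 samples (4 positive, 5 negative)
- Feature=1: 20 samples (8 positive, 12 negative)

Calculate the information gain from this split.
0.0013 bits

Information Gain = H(Y) - H(Y|Feature)

Before split:
P(positive) = 12/29 = 0.4138
H(Y) = 0.9784 bits

After split:
Feature=0: H = 0.9911 bits (weight = 9/29)
Feature=1: H = 0.9710 bits (weight = 20/29)
H(Y|Feature) = (9/29)×0.9911 + (20/29)×0.9710 = 0.9772 bits

Information Gain = 0.9784 - 0.9772 = 0.0013 bits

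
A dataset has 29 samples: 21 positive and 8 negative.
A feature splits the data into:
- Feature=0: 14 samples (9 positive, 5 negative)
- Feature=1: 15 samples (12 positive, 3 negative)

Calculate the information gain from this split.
0.0224 bits

Information Gain = H(Y) - H(Y|Feature)

Before split:
P(positive) = 21/29 = 0.7241
H(Y) = 0.8498 bits

After split:
Feature=0: H = 0.9403 bits (weight = 14/29)
Feature=1: H = 0.7219 bits (weight = 15/29)
H(Y|Feature) = (14/29)×0.9403 + (15/29)×0.7219 = 0.8273 bits

Information Gain = 0.8498 - 0.8273 = 0.0224 bits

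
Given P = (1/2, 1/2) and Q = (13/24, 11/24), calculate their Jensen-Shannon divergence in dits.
0.0004 dits

Jensen-Shannon divergence is:
JSD(P||Q) = 0.5 × D_KL(P||M) + 0.5 × D_KL(Q||M)
where M = 0.5 × (P + Q) is the mixture distribution.

M = 0.5 × (1/2, 1/2) + 0.5 × (13/24, 11/24) = (0.520833, 0.479167)

D_KL(P||M) = 0.0004 dits
D_KL(Q||M) = 0.0004 dits

JSD(P||Q) = 0.5 × 0.0004 + 0.5 × 0.0004 = 0.0004 dits

Unlike KL divergence, JSD is symmetric and bounded: 0 ≤ JSD ≤ log(2).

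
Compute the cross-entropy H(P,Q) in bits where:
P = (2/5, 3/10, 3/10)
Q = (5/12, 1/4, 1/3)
1.5807 bits

Cross-entropy: H(P,Q) = -Σ p(x) log q(x)

Alternatively: H(P,Q) = H(P) + D_KL(P||Q)
H(P) = 1.5710 bits
D_KL(P||Q) = 0.0098 bits

H(P,Q) = 1.5710 + 0.0098 = 1.5807 bits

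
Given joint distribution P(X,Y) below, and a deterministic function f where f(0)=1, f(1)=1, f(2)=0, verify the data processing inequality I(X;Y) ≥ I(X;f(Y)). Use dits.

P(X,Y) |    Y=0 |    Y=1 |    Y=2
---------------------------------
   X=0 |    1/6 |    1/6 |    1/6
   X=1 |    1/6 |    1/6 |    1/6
I(X;Y) = 0.0000, I(X;f(Y)) = 0.0000, inequality holds: 0.0000 ≥ 0.0000

Data Processing Inequality: For any Markov chain X → Y → Z, we have I(X;Y) ≥ I(X;Z).

Here Z = f(Y) is a deterministic function of Y, forming X → Y → Z.

Original I(X;Y) = 0.0000 dits

After applying f:
P(X,Z) where Z=f(Y):
- P(X,Z=0) = P(X,Y=2)
- P(X,Z=1) = P(X,Y=0) + P(X,Y=1)

I(X;Z) = I(X;f(Y)) = 0.0000 dits

Verification: 0.0000 ≥ 0.0000 ✓

Information cannot be created by processing; the function f can only lose information about X.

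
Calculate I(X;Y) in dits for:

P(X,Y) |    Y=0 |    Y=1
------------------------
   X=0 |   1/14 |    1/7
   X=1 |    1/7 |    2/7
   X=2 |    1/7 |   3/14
0.0010 dits

Mutual information: I(X;Y) = H(X) + H(Y) - H(X,Y)

Marginals:
P(X) = (3/14, 3/7, 5/14), H(X) = 0.4608 dits
P(Y) = (5/14, 9/14), H(Y) = 0.2831 dits

Joint entropy: H(X,Y) = 0.7429 dits

I(X;Y) = 0.4608 + 0.2831 - 0.7429 = 0.0010 dits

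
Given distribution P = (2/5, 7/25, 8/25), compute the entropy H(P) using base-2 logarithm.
1.5690 bits

Shannon entropy is H(X) = -Σ p(x) log p(x).

For P = (2/5, 7/25, 8/25):
H = -2/5 × log_2(2/5) -7/25 × log_2(7/25) -8/25 × log_2(8/25)
H = 1.5690 bits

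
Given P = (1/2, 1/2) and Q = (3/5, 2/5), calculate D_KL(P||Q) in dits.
0.0089 dits

KL divergence: D_KL(P||Q) = Σ p(x) log(p(x)/q(x))

Computing term by term:
  x=0: 1/2 × log_10[(1/2)/(3/5)] = 1/2 × -0.0792 = -0.0396
  x=1: 1/2 × log_10[(1/2)/(2/5)] = 1/2 × 0.0969 = 0.0485

D_KL(P||Q) = 0.0089 dits

Note: KL divergence is always non-negative and equals 0 iff P = Q.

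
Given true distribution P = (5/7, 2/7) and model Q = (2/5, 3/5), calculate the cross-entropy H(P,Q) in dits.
0.3476 dits

Cross-entropy: H(P,Q) = -Σ p(x) log q(x)

Alternatively: H(P,Q) = H(P) + D_KL(P||Q)
H(P) = 0.2598 dits
D_KL(P||Q) = 0.0878 dits

H(P,Q) = 0.2598 + 0.0878 = 0.3476 dits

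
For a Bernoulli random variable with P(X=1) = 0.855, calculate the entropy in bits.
0.5972 bits

The binary entropy function is:
H(p) = -p log(p) - (1-p) log(1-p)

H(0.855) = -0.855 × log_2(0.855) - 0.145 × log_2(0.145)
H(0.855) = 0.5972 bits

Note: Binary entropy is maximized at p=0.5 (H=1 bit) and minimized at p=0 or p=1 (H=0).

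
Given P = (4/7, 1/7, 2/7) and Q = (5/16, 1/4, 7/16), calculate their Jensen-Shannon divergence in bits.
0.0500 bits

Jensen-Shannon divergence is:
JSD(P||Q) = 0.5 × D_KL(P||M) + 0.5 × D_KL(Q||M)
where M = 0.5 × (P + Q) is the mixture distribution.

M = 0.5 × (4/7, 1/7, 2/7) + 0.5 × (5/16, 1/4, 7/16) = (0.441964, 0.196429, 0.361607)

D_KL(P||M) = 0.0491 bits
D_KL(Q||M) = 0.0510 bits

JSD(P||Q) = 0.5 × 0.0491 + 0.5 × 0.0510 = 0.0500 bits

Unlike KL divergence, JSD is symmetric and bounded: 0 ≤ JSD ≤ log(2).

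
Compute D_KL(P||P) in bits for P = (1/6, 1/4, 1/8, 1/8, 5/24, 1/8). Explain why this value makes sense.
0.0000 bits

KL divergence satisfies the Gibbs inequality: D_KL(P||Q) ≥ 0 for all distributions P, Q.

D_KL(P||Q) = Σ p(x) log(p(x)/q(x))
Each term is p(x) × log_2(p(x)/p(x)) = p(x) × log_2(1) = 0, so the sum is 0.
D_KL(P||Q) = 0.0000 bits

When P = Q, the KL divergence is exactly 0, as there is no 'divergence' between identical distributions.

This non-negativity is a fundamental property: relative entropy cannot be negative because it measures how different Q is from P.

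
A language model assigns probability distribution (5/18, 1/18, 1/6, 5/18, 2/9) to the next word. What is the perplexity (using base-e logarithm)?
4.5045

Perplexity is e^H (or exp(H) for natural log).

First, H = -Σ p log p = 1.5051 nats
Perplexity = e^1.5051 = 4.5045

Interpretation: The model's uncertainty is equivalent to choosing uniformly among 4.5 options.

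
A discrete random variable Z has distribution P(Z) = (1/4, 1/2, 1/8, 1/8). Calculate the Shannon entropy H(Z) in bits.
1.7500 bits

Shannon entropy is H(X) = -Σ p(x) log p(x).

For P = (1/4, 1/2, 1/8, 1/8):
H = -1/4 × log_2(1/4) -1/2 × log_2(1/2) -1/8 × log_2(1/8) -1/8 × log_2(1/8)
H = 1.7500 bits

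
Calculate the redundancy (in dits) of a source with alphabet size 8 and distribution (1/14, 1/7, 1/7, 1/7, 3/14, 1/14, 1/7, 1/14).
0.0312 dits

Redundancy measures how far a source is from maximum entropy:
R = H_max - H(X)

Maximum entropy for 8 symbols: H_max = log_10(8) = 0.9031 dits
Actual entropy: H(X) = 0.8719 dits
Redundancy: R = 0.9031 - 0.8719 = 0.0312 dits

This redundancy represents potential for compression: the source could be compressed by 0.0312 dits per symbol.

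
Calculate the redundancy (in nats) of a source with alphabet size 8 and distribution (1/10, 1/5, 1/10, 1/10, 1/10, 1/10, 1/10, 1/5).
0.0541 nats

Redundancy measures how far a source is from maximum entropy:
R = H_max - H(X)

Maximum entropy for 8 symbols: H_max = log_e(8) = 2.0794 nats
Actual entropy: H(X) = 2.0253 nats
Redundancy: R = 2.0794 - 2.0253 = 0.0541 nats

This redundancy represents potential for compression: the source could be compressed by 0.0541 nats per symbol.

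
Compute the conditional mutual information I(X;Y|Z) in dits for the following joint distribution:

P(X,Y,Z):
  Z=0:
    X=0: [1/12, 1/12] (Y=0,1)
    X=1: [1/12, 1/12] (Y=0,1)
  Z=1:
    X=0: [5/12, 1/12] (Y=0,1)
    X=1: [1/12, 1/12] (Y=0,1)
0.0148 dits

Conditional mutual information: I(X;Y|Z) = H(X|Z) + H(Y|Z) - H(X,Y|Z)

H(Z) = 0.2764
H(X,Z) = 0.5396 → H(X|Z) = 0.2632
H(Y,Z) = 0.5396 → H(Y|Z) = 0.2632
H(X,Y,Z) = 0.7879 → H(X,Y|Z) = 0.5115

I(X;Y|Z) = 0.2632 + 0.2632 - 0.5115 = 0.0148 dits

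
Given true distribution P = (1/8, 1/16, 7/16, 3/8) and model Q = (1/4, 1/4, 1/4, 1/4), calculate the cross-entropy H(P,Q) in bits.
2.0000 bits

Cross-entropy: H(P,Q) = -Σ p(x) log q(x)

Alternatively: H(P,Q) = H(P) + D_KL(P||Q)
H(P) = 1.6774 bits
D_KL(P||Q) = 0.3226 bits

H(P,Q) = 1.6774 + 0.3226 = 2.0000 bits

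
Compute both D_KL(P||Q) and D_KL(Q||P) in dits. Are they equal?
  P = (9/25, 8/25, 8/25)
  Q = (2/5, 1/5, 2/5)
D_KL(P||Q) = 0.0178, D_KL(Q||P) = 0.0162

KL divergence is not symmetric: D_KL(P||Q) ≠ D_KL(Q||P) in general.

D_KL(P||Q) = 0.0178 dits
D_KL(Q||P) = 0.0162 dits

No, they are not equal!

This asymmetry is why KL divergence is not a true distance metric.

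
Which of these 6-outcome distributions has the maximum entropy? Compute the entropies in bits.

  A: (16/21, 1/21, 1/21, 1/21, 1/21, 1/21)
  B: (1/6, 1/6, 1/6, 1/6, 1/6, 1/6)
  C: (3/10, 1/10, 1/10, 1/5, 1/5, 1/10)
B

For a discrete distribution over n outcomes, entropy is maximized by the uniform distribution.

Computing entropies:
H(A) = 1.3447 bits
H(B) = 2.5850 bits
H(C) = 2.4464 bits

The uniform distribution (where all probabilities equal 1/6) achieves the maximum entropy of log_2(6) = 2.5850 bits.

Distribution B has the highest entropy.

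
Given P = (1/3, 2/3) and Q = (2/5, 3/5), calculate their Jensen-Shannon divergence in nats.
0.0024 nats

Jensen-Shannon divergence is:
JSD(P||Q) = 0.5 × D_KL(P||M) + 0.5 × D_KL(Q||M)
where M = 0.5 × (P + Q) is the mixture distribution.

M = 0.5 × (1/3, 2/3) + 0.5 × (2/5, 3/5) = (11/30, 19/30)

D_KL(P||M) = 0.0024 nats
D_KL(Q||M) = 0.0024 nats

JSD(P||Q) = 0.5 × 0.0024 + 0.5 × 0.0024 = 0.0024 nats

Unlike KL divergence, JSD is symmetric and bounded: 0 ≤ JSD ≤ log(2).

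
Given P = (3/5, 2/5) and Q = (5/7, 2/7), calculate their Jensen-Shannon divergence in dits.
0.0032 dits

Jensen-Shannon divergence is:
JSD(P||Q) = 0.5 × D_KL(P||M) + 0.5 × D_KL(Q||M)
where M = 0.5 × (P + Q) is the mixture distribution.

M = 0.5 × (3/5, 2/5) + 0.5 × (5/7, 2/7) = (23/35, 12/35)

D_KL(P||M) = 0.0031 dits
D_KL(Q||M) = 0.0032 dits

JSD(P||Q) = 0.5 × 0.0031 + 0.5 × 0.0032 = 0.0032 dits

Unlike KL divergence, JSD is symmetric and bounded: 0 ≤ JSD ≤ log(2).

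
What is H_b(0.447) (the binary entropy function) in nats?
0.6875 nats

The binary entropy function is:
H(p) = -p log(p) - (1-p) log(1-p)

H(0.447) = -0.447 × log_e(0.447) - 0.553 × log_e(0.553)
H(0.447) = 0.6875 nats

Note: Binary entropy is maximized at p=0.5 (H=1 bit) and minimized at p=0 or p=1 (H=0).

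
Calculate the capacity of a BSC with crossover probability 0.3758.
0.0450 bits

For a binary symmetric channel (BSC) with error probability p:
Capacity C = 1 - H(p) bits per symbol

where H(p) = -p log₂(p) - (1-p) log₂(1-p) is the binary entropy function.

H(0.3758) = 0.9550 bits
C = 1 - 0.9550 = 0.0450 bits per symbol

This means we can reliably transmit up to 0.0450 bits of information per channel use.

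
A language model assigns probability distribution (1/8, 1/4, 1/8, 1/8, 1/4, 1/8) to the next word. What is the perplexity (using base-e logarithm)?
5.6569

Perplexity is e^H (or exp(H) for natural log).

First, H = -Σ p log p = 1.7329 nats
Perplexity = e^1.7329 = 5.6569

Interpretation: The model's uncertainty is equivalent to choosing uniformly among 5.7 options.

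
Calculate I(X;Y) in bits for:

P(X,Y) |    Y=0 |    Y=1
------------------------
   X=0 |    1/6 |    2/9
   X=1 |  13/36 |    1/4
0.0182 bits

Mutual information: I(X;Y) = H(X) + H(Y) - H(X,Y)

Marginals:
P(X) = (7/18, 11/18), H(X) = 0.9641 bits
P(Y) = (19/36, 17/36), H(Y) = 0.9978 bits

Joint entropy: H(X,Y) = 1.9437 bits

I(X;Y) = 0.9641 + 0.9978 - 1.9437 = 0.0182 bits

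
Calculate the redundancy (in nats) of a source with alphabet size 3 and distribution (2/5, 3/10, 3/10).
0.0097 nats

Redundancy measures how far a source is from maximum entropy:
R = H_max - H(X)

Maximum entropy for 3 symbols: H_max = log_e(3) = 1.0986 nats
Actual entropy: H(X) = 1.0889 nats
Redundancy: R = 1.0986 - 1.0889 = 0.0097 nats

This redundancy represents potential for compression: the source could be compressed by 0.0097 nats per symbol.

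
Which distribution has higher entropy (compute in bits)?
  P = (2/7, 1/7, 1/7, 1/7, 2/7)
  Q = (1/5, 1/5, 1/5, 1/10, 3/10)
Q

Computing entropies in bits:
H(P) = 2.2359
H(Q) = 2.2464

Distribution Q has higher entropy.

Intuition: The distribution closer to uniform (more spread out) has higher entropy.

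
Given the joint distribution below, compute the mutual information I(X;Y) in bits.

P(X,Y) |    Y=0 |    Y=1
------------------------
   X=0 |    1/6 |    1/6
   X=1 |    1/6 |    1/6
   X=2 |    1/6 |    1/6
0.0000 bits

Mutual information: I(X;Y) = H(X) + H(Y) - H(X,Y)

Marginals:
P(X) = (1/3, 1/3, 1/3), H(X) = 1.5850 bits
P(Y) = (1/2, 1/2), H(Y) = 1.0000 bits

Joint entropy: H(X,Y) = 2.5850 bits

I(X;Y) = 1.5850 + 1.0000 - 2.5850 = 0.0000 bits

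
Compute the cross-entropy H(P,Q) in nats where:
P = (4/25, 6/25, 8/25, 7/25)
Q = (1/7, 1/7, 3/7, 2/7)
1.4003 nats

Cross-entropy: H(P,Q) = -Σ p(x) log q(x)

Alternatively: H(P,Q) = H(P) + D_KL(P||Q)
H(P) = 1.3568 nats
D_KL(P||Q) = 0.0435 nats

H(P,Q) = 1.3568 + 0.0435 = 1.4003 nats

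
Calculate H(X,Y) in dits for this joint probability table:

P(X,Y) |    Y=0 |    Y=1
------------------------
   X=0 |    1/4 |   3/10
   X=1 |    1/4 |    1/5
0.5977 dits

Joint entropy is H(X,Y) = -Σ_{x,y} p(x,y) log p(x,y).

Summing over all non-zero entries:
H(X,Y) = -[1/4·log_10(1/4) + 3/10·log_10(3/10) + 1/4·log_10(1/4) + 1/5·log_10(1/5)]
H(X,Y) = 0.5977 dits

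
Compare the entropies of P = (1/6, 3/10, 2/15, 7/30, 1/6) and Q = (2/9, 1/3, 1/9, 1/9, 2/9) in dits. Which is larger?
P

Computing entropies in dits:
H(P) = 0.6804
H(Q) = 0.6614

Distribution P has higher entropy.

Intuition: The distribution closer to uniform (more spread out) has higher entropy.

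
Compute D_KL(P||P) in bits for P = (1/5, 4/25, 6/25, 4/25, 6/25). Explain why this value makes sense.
0.0000 bits

KL divergence satisfies the Gibbs inequality: D_KL(P||Q) ≥ 0 for all distributions P, Q.

D_KL(P||Q) = Σ p(x) log(p(x)/q(x))
Each term is p(x) × log_2(p(x)/p(x)) = p(x) × log_2(1) = 0, so the sum is 0.
D_KL(P||Q) = 0.0000 bits

When P = Q, the KL divergence is exactly 0, as there is no 'divergence' between identical distributions.

This non-negativity is a fundamental property: relative entropy cannot be negative because it measures how different Q is from P.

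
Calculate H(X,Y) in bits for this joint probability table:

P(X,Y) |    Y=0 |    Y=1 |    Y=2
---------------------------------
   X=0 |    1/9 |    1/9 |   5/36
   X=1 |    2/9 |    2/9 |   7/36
2.5238 bits

Joint entropy is H(X,Y) = -Σ_{x,y} p(x,y) log p(x,y).

Summing over all non-zero entries:
H(X,Y) = -[1/9·log_2(1/9) + 1/9·log_2(1/9) + 5/36·log_2(5/36) + 2/9·log_2(2/9) + 2/9·log_2(2/9) + 7/36·log_2(7/36)]
H(X,Y) = 2.5238 bits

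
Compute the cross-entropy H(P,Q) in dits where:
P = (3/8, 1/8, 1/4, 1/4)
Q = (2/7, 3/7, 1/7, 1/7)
0.6726 dits

Cross-entropy: H(P,Q) = -Σ p(x) log q(x)

Alternatively: H(P,Q) = H(P) + D_KL(P||Q)
H(P) = 0.5737 dits
D_KL(P||Q) = 0.0989 dits

H(P,Q) = 0.5737 + 0.0989 = 0.6726 dits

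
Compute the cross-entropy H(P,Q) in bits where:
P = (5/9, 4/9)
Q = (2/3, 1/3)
1.0294 bits

Cross-entropy: H(P,Q) = -Σ p(x) log q(x)

Alternatively: H(P,Q) = H(P) + D_KL(P||Q)
H(P) = 0.9911 bits
D_KL(P||Q) = 0.0383 bits

H(P,Q) = 0.9911 + 0.0383 = 1.0294 bits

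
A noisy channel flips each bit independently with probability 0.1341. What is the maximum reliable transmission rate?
0.4314 bits

For a binary symmetric channel (BSC) with error probability p:
Capacity C = 1 - H(p) bits per symbol

where H(p) = -p log₂(p) - (1-p) log₂(1-p) is the binary entropy function.

H(0.1341) = 0.5686 bits
C = 1 - 0.5686 = 0.4314 bits per symbol

This means we can reliably transmit up to 0.4314 bits of information per channel use.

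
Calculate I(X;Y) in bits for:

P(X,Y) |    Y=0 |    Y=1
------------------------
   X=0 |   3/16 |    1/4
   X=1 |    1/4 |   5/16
0.0002 bits

Mutual information: I(X;Y) = H(X) + H(Y) - H(X,Y)

Marginals:
P(X) = (7/16, 9/16), H(X) = 0.9887 bits
P(Y) = (7/16, 9/16), H(Y) = 0.9887 bits

Joint entropy: H(X,Y) = 1.9772 bits

I(X;Y) = 0.9887 + 0.9887 - 1.9772 = 0.0002 bits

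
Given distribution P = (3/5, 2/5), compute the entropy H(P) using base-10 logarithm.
0.2923 dits

Shannon entropy is H(X) = -Σ p(x) log p(x).

For P = (3/5, 2/5):
H = -3/5 × log_10(3/5) -2/5 × log_10(2/5)
H = 0.2923 dits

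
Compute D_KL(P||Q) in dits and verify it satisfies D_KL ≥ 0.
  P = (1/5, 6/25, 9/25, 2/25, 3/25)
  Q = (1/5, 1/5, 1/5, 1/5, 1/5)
0.0524 dits

KL divergence satisfies the Gibbs inequality: D_KL(P||Q) ≥ 0 for all distributions P, Q.

D_KL(P||Q) = Σ p(x) log(p(x)/q(x))
Term by term:
  x=0: 1/5 × log_10[(1/5)/(1/5)] = 0.0000
  x=1: 6/25 × log_10[(6/25)/(1/5)] = 0.0190
  x=2: 9/25 × log_10[(9/25)/(1/5)] = 0.0919
  x=3: 2/25 × log_10[(2/25)/(1/5)] = -0.0318
  x=4: 3/25 × log_10[(3/25)/(1/5)] = -0.0266
D_KL(P||Q) = 0.0524 dits

D_KL(P||Q) = 0.0524 ≥ 0 ✓

This non-negativity is a fundamental property: relative entropy cannot be negative because it measures how different Q is from P.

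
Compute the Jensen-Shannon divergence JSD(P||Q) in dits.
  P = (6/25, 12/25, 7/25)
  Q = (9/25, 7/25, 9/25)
0.0095 dits

Jensen-Shannon divergence is:
JSD(P||Q) = 0.5 × D_KL(P||M) + 0.5 × D_KL(Q||M)
where M = 0.5 × (P + Q) is the mixture distribution.

M = 0.5 × (6/25, 12/25, 7/25) + 0.5 × (9/25, 7/25, 9/25) = (3/10, 0.38, 8/25)

D_KL(P||M) = 0.0092 dits
D_KL(Q||M) = 0.0098 dits

JSD(P||Q) = 0.5 × 0.0092 + 0.5 × 0.0098 = 0.0095 dits

Unlike KL divergence, JSD is symmetric and bounded: 0 ≤ JSD ≤ log(2).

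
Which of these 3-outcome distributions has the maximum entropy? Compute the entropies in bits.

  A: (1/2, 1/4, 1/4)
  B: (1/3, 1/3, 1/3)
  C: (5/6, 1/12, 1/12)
B

For a discrete distribution over n outcomes, entropy is maximized by the uniform distribution.

Computing entropies:
H(A) = 1.5000 bits
H(B) = 1.5850 bits
H(C) = 0.8167 bits

The uniform distribution (where all probabilities equal 1/3) achieves the maximum entropy of log_2(3) = 1.5850 bits.

Distribution B has the highest entropy.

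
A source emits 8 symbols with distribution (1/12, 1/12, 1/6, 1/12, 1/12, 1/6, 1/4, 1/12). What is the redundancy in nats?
0.1002 nats

Redundancy measures how far a source is from maximum entropy:
R = H_max - H(X)

Maximum entropy for 8 symbols: H_max = log_e(8) = 2.0794 nats
Actual entropy: H(X) = 1.9792 nats
Redundancy: R = 2.0794 - 1.9792 = 0.1002 nats

This redundancy represents potential for compression: the source could be compressed by 0.1002 nats per symbol.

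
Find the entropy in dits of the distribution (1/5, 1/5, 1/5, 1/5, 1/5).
0.6990 dits

Shannon entropy is H(X) = -Σ p(x) log p(x).

For P = (1/5, 1/5, 1/5, 1/5, 1/5):
H = -1/5 × log_10(1/5) -1/5 × log_10(1/5) -1/5 × log_10(1/5) -1/5 × log_10(1/5) -1/5 × log_10(1/5)
H = 0.6990 dits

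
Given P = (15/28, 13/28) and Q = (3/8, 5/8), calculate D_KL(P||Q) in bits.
0.0766 bits

KL divergence: D_KL(P||Q) = Σ p(x) log(p(x)/q(x))

Computing term by term:
  x=0: 15/28 × log_2[(15/28)/(3/8)] = 15/28 × 0.5146 = 0.2757
  x=1: 13/28 × log_2[(13/28)/(5/8)] = 13/28 × -0.4288 = -0.1991

D_KL(P||Q) = 0.0766 bits

Note: KL divergence is always non-negative and equals 0 iff P = Q.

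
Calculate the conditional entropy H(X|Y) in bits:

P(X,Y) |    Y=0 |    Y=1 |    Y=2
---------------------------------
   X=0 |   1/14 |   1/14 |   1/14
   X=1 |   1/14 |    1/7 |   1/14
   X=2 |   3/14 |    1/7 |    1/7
1.4617 bits

Using the chain rule: H(X|Y) = H(X,Y) - H(Y)

First, compute H(X,Y) = 3.0391 bits

Marginal P(Y) = (5/14, 5/14, 2/7)
H(Y) = 1.5774 bits

H(X|Y) = H(X,Y) - H(Y) = 3.0391 - 1.5774 = 1.4617 bits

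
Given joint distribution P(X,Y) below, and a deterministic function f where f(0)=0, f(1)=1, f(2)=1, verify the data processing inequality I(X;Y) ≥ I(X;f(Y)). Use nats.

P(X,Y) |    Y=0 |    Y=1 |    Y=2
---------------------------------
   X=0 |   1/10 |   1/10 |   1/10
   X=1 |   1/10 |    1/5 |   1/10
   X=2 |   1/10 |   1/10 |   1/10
I(X;Y) = 0.0138, I(X;f(Y)) = 0.0040, inequality holds: 0.0138 ≥ 0.0040

Data Processing Inequality: For any Markov chain X → Y → Z, we have I(X;Y) ≥ I(X;Z).

Here Z = f(Y) is a deterministic function of Y, forming X → Y → Z.

Original I(X;Y) = 0.0138 nats

After applying f:
P(X,Z) where Z=f(Y):
- P(X,Z=0) = P(X,Y=0)
- P(X,Z=1) = P(X,Y=1) + P(X,Y=2)

I(X;Z) = I(X;f(Y)) = 0.0040 nats

Verification: 0.0138 ≥ 0.0040 ✓

Information cannot be created by processing; the function f can only lose information about X.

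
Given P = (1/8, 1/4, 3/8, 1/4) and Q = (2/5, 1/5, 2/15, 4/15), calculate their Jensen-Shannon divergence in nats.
0.0693 nats

Jensen-Shannon divergence is:
JSD(P||Q) = 0.5 × D_KL(P||M) + 0.5 × D_KL(Q||M)
where M = 0.5 × (P + Q) is the mixture distribution.

M = 0.5 × (1/8, 1/4, 3/8, 1/4) + 0.5 × (2/5, 1/5, 2/15, 4/15) = (0.2625, 9/40, 0.254167, 0.258333)

D_KL(P||M) = 0.0713 nats
D_KL(Q||M) = 0.0674 nats

JSD(P||Q) = 0.5 × 0.0713 + 0.5 × 0.0674 = 0.0693 nats

Unlike KL divergence, JSD is symmetric and bounded: 0 ≤ JSD ≤ log(2).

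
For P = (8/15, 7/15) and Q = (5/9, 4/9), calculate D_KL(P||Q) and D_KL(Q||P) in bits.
D_KL(P||Q) = 0.0014, D_KL(Q||P) = 0.0014

KL divergence is not symmetric: D_KL(P||Q) ≠ D_KL(Q||P) in general.

D_KL(P||Q) = 0.0014 bits
D_KL(Q||P) = 0.0014 bits

In this case they happen to be equal (to 4 decimal places).

This asymmetry is why KL divergence is not a true distance metric.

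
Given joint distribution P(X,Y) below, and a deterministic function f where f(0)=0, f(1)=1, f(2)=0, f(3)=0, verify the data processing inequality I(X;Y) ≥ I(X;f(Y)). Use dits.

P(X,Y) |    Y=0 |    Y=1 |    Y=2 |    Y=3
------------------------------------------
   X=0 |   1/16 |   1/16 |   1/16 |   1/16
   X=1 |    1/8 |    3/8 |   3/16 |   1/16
I(X;Y) = 0.0158, I(X;f(Y)) = 0.0108, inequality holds: 0.0158 ≥ 0.0108

Data Processing Inequality: For any Markov chain X → Y → Z, we have I(X;Y) ≥ I(X;Z).

Here Z = f(Y) is a deterministic function of Y, forming X → Y → Z.

Original I(X;Y) = 0.0158 dits

After applying f:
P(X,Z) where Z=f(Y):
- P(X,Z=0) = P(X,Y=0) + P(X,Y=2) + P(X,Y=3)
- P(X,Z=1) = P(X,Y=1)

I(X;Z) = I(X;f(Y)) = 0.0108 dits

Verification: 0.0158 ≥ 0.0108 ✓

Information cannot be created by processing; the function f can only lose information about X.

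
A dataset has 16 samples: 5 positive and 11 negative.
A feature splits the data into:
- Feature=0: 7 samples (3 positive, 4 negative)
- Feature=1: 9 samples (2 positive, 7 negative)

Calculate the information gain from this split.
0.0351 bits

Information Gain = H(Y) - H(Y|Feature)

Before split:
P(positive) = 5/16 = 0.3125
H(Y) = 0.8960 bits

After split:
Feature=0: H = 0.9852 bits (weight = 7/16)
Feature=1: H = 0.7642 bits (weight = 9/16)
H(Y|Feature) = (7/16)×0.9852 + (9/16)×0.7642 = 0.8609 bits

Information Gain = 0.8960 - 0.8609 = 0.0351 bits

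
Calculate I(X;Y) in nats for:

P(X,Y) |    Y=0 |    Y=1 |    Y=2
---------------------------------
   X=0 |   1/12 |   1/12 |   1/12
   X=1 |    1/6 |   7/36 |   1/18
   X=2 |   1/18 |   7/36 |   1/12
0.0435 nats

Mutual information: I(X;Y) = H(X) + H(Y) - H(X,Y)

Marginals:
P(X) = (1/4, 5/12, 1/3), H(X) = 1.0776 nats
P(Y) = (11/36, 17/36, 2/9), H(Y) = 1.0508 nats

Joint entropy: H(X,Y) = 2.0849 nats

I(X;Y) = 1.0776 + 1.0508 - 2.0849 = 0.0435 nats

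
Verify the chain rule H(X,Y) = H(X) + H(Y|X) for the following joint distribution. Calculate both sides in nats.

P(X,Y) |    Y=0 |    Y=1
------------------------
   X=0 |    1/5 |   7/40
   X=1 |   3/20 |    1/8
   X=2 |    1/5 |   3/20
H(X,Y) = 1.7779, H(X) = 1.0903, H(Y|X) = 0.6876 (all in nats)

Chain rule: H(X,Y) = H(X) + H(Y|X)

Left side — joint entropy directly:
H(X,Y) = -Σ p(x,y) log p(x,y) = 1.7779 nats

Right side — compute H(Y|X) from the conditional distributions:
P(X) = (3/8, 11/40, 7/20), so H(X) = 1.0903 nats
H(Y|X) = Σ_x P(X=x) · H(Y|X=x):
  P(Y|X=0) = (8/15, 7/15), H(Y|X=0) = 0.6909, weight P(X=0) = 3/8
  P(Y|X=1) = (6/11, 5/11), H(Y|X=1) = 0.6890, weight P(X=1) = 11/40
  P(Y|X=2) = (4/7, 3/7), H(Y|X=2) = 0.6829, weight P(X=2) = 7/20
H(Y|X) = 0.6876 nats

H(X) + H(Y|X) = 1.0903 + 0.6876 = 1.7779 nats

Both sides equal 1.7779 nats. ✓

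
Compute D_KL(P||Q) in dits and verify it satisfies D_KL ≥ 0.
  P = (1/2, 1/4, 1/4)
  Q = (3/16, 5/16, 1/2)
0.1135 dits

KL divergence satisfies the Gibbs inequality: D_KL(P||Q) ≥ 0 for all distributions P, Q.

D_KL(P||Q) = Σ p(x) log(p(x)/q(x))
Term by term:
  x=0: 1/2 × log_10[(1/2)/(3/16)] = 0.2130
  x=1: 1/4 × log_10[(1/4)/(5/16)] = -0.0242
  x=2: 1/4 × log_10[(1/4)/(1/2)] = -0.0753
D_KL(P||Q) = 0.1135 dits

D_KL(P||Q) = 0.1135 ≥ 0 ✓

This non-negativity is a fundamental property: relative entropy cannot be negative because it measures how different Q is from P.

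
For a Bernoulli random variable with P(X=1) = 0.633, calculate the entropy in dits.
0.2855 dits

The binary entropy function is:
H(p) = -p log(p) - (1-p) log(1-p)

H(0.633) = -0.633 × log_10(0.633) - 0.367 × log_10(0.367)
H(0.633) = 0.2855 dits

Note: Binary entropy is maximized at p=0.5 (H=1 bit) and minimized at p=0 or p=1 (H=0).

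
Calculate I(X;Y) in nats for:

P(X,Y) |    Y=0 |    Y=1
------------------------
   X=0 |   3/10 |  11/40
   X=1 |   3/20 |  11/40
0.0142 nats

Mutual information: I(X;Y) = H(X) + H(Y) - H(X,Y)

Marginals:
P(X) = (23/40, 17/40), H(X) = 0.6819 nats
P(Y) = (9/20, 11/20), H(Y) = 0.6881 nats

Joint entropy: H(X,Y) = 1.3558 nats

I(X;Y) = 0.6819 + 0.6881 - 1.3558 = 0.0142 nats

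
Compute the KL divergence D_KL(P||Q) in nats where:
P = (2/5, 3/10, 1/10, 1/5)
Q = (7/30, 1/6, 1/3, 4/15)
0.2140 nats

KL divergence: D_KL(P||Q) = Σ p(x) log(p(x)/q(x))

Computing term by term:
  x=0: 2/5 × log_e[(2/5)/(7/30)] = 2/5 × 0.5390 = 0.2156
  x=1: 3/10 × log_e[(3/10)/(1/6)] = 3/10 × 0.5878 = 0.1763
  x=2: 1/10 × log_e[(1/10)/(1/3)] = 1/10 × -1.2040 = -0.1204
  x=3: 1/5 × log_e[(1/5)/(4/15)] = 1/5 × -0.2877 = -0.0575

D_KL(P||Q) = 0.2140 nats

Note: KL divergence is always non-negative and equals 0 iff P = Q.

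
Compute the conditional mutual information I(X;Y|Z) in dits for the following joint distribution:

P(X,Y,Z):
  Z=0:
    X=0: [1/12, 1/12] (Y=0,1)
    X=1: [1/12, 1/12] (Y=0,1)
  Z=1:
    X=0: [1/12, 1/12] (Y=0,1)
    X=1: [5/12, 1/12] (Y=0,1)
0.0148 dits

Conditional mutual information: I(X;Y|Z) = H(X|Z) + H(Y|Z) - H(X,Y|Z)

H(Z) = 0.2764
H(X,Z) = 0.5396 → H(X|Z) = 0.2632
H(Y,Z) = 0.5396 → H(Y|Z) = 0.2632
H(X,Y,Z) = 0.7879 → H(X,Y|Z) = 0.5115

I(X;Y|Z) = 0.2632 + 0.2632 - 0.5115 = 0.0148 dits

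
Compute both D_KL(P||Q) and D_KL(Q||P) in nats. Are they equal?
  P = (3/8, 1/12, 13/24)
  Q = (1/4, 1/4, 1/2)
D_KL(P||Q) = 0.1039, D_KL(Q||P) = 0.1333

KL divergence is not symmetric: D_KL(P||Q) ≠ D_KL(Q||P) in general.

D_KL(P||Q) = 0.1039 nats
D_KL(Q||P) = 0.1333 nats

No, they are not equal!

This asymmetry is why KL divergence is not a true distance metric.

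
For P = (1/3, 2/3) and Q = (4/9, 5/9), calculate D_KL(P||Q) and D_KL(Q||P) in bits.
D_KL(P||Q) = 0.0370, D_KL(Q||P) = 0.0383

KL divergence is not symmetric: D_KL(P||Q) ≠ D_KL(Q||P) in general.

D_KL(P||Q) = 0.0370 bits
D_KL(Q||P) = 0.0383 bits

No, they are not equal!

This asymmetry is why KL divergence is not a true distance metric.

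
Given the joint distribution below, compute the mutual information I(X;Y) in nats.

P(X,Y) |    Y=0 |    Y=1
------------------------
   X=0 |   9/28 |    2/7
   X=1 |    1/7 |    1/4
0.0133 nats

Mutual information: I(X;Y) = H(X) + H(Y) - H(X,Y)

Marginals:
P(X) = (17/28, 11/28), H(X) = 0.6700 nats
P(Y) = (13/28, 15/28), H(Y) = 0.6906 nats

Joint entropy: H(X,Y) = 1.3473 nats

I(X;Y) = 0.6700 + 0.6906 - 1.3473 = 0.0133 nats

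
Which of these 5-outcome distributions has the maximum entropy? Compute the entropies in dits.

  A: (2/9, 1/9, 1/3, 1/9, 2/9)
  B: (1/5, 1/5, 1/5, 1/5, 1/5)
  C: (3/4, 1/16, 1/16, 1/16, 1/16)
B

For a discrete distribution over n outcomes, entropy is maximized by the uniform distribution.

Computing entropies:
H(A) = 0.6614 dits
H(B) = 0.6990 dits
H(C) = 0.3947 dits

The uniform distribution (where all probabilities equal 1/5) achieves the maximum entropy of log_10(5) = 0.6990 dits.

Distribution B has the highest entropy.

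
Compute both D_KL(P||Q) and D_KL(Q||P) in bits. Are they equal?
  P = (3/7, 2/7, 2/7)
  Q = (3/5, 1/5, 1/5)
D_KL(P||Q) = 0.0860, D_KL(Q||P) = 0.0854

KL divergence is not symmetric: D_KL(P||Q) ≠ D_KL(Q||P) in general.

D_KL(P||Q) = 0.0860 bits
D_KL(Q||P) = 0.0854 bits

No, they are not equal!

This asymmetry is why KL divergence is not a true distance metric.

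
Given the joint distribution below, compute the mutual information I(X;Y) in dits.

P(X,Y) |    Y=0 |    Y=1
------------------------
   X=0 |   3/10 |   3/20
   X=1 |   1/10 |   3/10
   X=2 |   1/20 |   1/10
0.0353 dits

Mutual information: I(X;Y) = H(X) + H(Y) - H(X,Y)

Marginals:
P(X) = (9/20, 2/5, 3/20), H(X) = 0.4388 dits
P(Y) = (9/20, 11/20), H(Y) = 0.2989 dits

Joint entropy: H(X,Y) = 0.7024 dits

I(X;Y) = 0.4388 + 0.2989 - 0.7024 = 0.0353 dits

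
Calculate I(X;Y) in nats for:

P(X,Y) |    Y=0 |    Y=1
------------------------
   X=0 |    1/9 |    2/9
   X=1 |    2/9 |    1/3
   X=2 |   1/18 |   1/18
0.0052 nats

Mutual information: I(X;Y) = H(X) + H(Y) - H(X,Y)

Marginals:
P(X) = (1/3, 5/9, 1/9), H(X) = 0.9369 nats
P(Y) = (7/18, 11/18), H(Y) = 0.6682 nats

Joint entropy: H(X,Y) = 1.6000 nats

I(X;Y) = 0.9369 + 0.6682 - 1.6000 = 0.0052 nats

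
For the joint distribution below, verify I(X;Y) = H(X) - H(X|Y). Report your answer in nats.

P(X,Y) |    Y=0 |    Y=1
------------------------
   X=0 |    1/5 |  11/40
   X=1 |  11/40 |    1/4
I(X;Y) = 0.0053 nats

Mutual information has multiple equivalent forms:
- I(X;Y) = H(X) - H(X|Y)
- I(X;Y) = H(Y) - H(Y|X)
- I(X;Y) = H(X) + H(Y) - H(X,Y)

Computing all quantities:
H(X) = 0.6919, H(Y) = 0.6919, H(X,Y) = 1.3785
H(X|Y) = 0.6866, H(Y|X) = 0.6866

Verification:
H(X) - H(X|Y) = 0.6919 - 0.6866 = 0.0053
H(Y) - H(Y|X) = 0.6919 - 0.6866 = 0.0053
H(X) + H(Y) - H(X,Y) = 0.6919 + 0.6919 - 1.3785 = 0.0053

All forms give I(X;Y) = 0.0053 nats. ✓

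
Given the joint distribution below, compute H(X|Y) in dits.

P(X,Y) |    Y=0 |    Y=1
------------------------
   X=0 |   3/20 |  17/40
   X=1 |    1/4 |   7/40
0.2722 dits

Using the chain rule: H(X|Y) = H(X,Y) - H(Y)

First, compute H(X,Y) = 0.5645 dits

Marginal P(Y) = (2/5, 3/5)
H(Y) = 0.2923 dits

H(X|Y) = H(X,Y) - H(Y) = 0.5645 - 0.2923 = 0.2722 dits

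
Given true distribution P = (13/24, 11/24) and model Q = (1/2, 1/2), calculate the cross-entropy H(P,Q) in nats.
0.6931 nats

Cross-entropy: H(P,Q) = -Σ p(x) log q(x)

Alternatively: H(P,Q) = H(P) + D_KL(P||Q)
H(P) = 0.6897 nats
D_KL(P||Q) = 0.0035 nats

H(P,Q) = 0.6897 + 0.0035 = 0.6931 nats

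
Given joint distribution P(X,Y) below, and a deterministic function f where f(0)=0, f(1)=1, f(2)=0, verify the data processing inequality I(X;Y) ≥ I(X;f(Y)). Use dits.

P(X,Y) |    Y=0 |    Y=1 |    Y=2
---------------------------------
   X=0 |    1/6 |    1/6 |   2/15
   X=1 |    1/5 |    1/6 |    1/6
I(X;Y) = 0.0005, I(X;f(Y)) = 0.0005, inequality holds: 0.0005 ≥ 0.0005

Data Processing Inequality: For any Markov chain X → Y → Z, we have I(X;Y) ≥ I(X;Z).

Here Z = f(Y) is a deterministic function of Y, forming X → Y → Z.

Original I(X;Y) = 0.0005 dits

After applying f:
P(X,Z) where Z=f(Y):
- P(X,Z=0) = P(X,Y=0) + P(X,Y=2)
- P(X,Z=1) = P(X,Y=1)

I(X;Z) = I(X;f(Y)) = 0.0005 dits

Verification: 0.0005 ≥ 0.0005 ✓

Information cannot be created by processing; the function f can only lose information about X.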